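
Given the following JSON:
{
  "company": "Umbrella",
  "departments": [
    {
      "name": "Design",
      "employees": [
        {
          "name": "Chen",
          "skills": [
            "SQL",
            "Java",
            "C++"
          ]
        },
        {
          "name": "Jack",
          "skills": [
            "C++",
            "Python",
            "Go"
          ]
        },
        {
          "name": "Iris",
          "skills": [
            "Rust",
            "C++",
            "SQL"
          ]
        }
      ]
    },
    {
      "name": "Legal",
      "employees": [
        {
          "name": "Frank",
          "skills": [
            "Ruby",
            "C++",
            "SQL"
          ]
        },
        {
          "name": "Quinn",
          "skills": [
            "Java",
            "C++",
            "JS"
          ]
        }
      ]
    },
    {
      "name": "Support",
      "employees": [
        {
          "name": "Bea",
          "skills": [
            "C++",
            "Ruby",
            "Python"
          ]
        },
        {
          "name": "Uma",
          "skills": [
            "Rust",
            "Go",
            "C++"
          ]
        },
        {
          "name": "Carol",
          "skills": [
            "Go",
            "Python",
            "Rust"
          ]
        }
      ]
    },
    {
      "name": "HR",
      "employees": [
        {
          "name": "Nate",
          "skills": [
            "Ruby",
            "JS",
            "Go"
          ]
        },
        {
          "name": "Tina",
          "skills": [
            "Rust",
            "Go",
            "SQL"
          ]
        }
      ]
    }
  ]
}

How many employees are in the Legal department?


Path: departments[1].employees
Count: 2

ANSWER: 2


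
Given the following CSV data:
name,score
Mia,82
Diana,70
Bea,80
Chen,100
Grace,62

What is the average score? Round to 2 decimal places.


Scores: 82, 70, 80, 100, 62
Sum = 394
Count = 5
Average = 394 / 5 = 78.80

ANSWER: 78.80


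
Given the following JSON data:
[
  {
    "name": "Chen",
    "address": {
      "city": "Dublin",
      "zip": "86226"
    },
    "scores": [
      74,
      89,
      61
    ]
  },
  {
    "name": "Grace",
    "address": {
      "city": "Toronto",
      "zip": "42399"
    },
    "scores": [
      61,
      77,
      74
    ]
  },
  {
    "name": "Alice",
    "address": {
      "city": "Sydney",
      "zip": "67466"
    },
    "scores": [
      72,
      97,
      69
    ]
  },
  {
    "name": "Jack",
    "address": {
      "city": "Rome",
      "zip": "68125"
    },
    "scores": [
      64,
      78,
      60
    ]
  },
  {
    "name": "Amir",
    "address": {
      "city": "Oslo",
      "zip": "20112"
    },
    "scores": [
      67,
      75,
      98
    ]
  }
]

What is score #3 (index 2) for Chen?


Path: records[0].scores[2]
Value: 61

ANSWER: 61


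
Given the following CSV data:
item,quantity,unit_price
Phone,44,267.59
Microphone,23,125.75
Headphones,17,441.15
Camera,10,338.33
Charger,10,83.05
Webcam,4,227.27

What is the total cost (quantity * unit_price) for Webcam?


Row: Webcam
quantity = 4
unit_price = 227.27
total = 4 * 227.27 = 909.08

ANSWER: 909.08


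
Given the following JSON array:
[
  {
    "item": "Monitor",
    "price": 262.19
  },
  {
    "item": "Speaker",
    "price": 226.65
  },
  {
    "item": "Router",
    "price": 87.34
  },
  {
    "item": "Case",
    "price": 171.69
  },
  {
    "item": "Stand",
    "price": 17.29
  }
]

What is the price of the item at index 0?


Array index 0 -> Monitor
price = 262.19

ANSWER: 262.19


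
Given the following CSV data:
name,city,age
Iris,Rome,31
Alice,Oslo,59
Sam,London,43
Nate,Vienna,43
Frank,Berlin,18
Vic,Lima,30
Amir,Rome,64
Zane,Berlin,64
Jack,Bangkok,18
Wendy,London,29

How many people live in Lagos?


Scanning city column for 'Lagos':
Total matches: 0

ANSWER: 0


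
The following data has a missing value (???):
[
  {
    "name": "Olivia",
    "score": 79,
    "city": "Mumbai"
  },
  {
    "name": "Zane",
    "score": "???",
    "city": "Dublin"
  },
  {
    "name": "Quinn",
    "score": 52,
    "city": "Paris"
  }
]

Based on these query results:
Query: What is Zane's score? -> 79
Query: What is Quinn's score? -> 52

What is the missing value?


The missing value is Zane's score
From query: Zane's score = 79

ANSWER: 79


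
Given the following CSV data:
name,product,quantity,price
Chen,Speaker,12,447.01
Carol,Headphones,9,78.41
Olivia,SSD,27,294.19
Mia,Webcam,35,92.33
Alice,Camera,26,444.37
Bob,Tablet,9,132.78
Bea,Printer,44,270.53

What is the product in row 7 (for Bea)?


Row 7: Bea
Column 'product' = Printer

ANSWER: Printer


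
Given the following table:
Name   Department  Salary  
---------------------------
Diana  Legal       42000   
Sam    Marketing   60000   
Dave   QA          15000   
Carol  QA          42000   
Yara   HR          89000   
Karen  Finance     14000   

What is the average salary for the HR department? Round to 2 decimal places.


HR department members:
  Yara: 89000
Sum = 89000
Count = 1
Average = 89000 / 1 = 89000.00

ANSWER: 89000.00


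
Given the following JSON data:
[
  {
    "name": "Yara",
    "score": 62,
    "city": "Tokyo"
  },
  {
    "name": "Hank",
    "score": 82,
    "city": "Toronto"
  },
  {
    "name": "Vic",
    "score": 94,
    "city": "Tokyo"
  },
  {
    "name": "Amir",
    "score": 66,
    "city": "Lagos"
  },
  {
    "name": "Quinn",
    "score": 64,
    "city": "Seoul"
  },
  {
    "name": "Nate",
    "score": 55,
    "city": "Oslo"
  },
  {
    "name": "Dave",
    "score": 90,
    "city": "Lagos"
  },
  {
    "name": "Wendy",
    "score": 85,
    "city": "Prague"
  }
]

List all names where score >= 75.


Filtering records where score >= 75:
  Yara (score=62) -> no
  Hank (score=82) -> YES
  Vic (score=94) -> YES
  Amir (score=66) -> no
  Quinn (score=64) -> no
  Nate (score=55) -> no
  Dave (score=90) -> YES
  Wendy (score=85) -> YES


ANSWER: Hank, Vic, Dave, Wendy


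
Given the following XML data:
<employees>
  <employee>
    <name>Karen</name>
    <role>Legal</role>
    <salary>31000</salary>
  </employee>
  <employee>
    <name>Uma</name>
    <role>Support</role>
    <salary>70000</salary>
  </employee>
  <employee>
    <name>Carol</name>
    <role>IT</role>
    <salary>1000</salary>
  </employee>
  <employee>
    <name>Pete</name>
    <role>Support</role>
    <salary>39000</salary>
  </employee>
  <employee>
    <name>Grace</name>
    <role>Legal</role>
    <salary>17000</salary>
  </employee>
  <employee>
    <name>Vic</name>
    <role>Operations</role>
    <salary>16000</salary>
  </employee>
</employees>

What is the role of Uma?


Searching for <employee> with <name>Uma</name>
Found at position 2
<role>Support</role>

ANSWER: Support


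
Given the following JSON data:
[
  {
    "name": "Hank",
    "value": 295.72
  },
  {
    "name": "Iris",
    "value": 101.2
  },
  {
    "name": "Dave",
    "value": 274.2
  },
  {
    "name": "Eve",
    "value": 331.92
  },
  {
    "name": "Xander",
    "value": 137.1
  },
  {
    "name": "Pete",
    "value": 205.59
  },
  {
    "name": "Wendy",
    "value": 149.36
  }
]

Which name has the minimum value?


Comparing values:
  Hank: 295.72
  Iris: 101.2
  Dave: 274.2
  Eve: 331.92
  Xander: 137.1
  Pete: 205.59
  Wendy: 149.36
Minimum: Iris (101.2)

ANSWER: Iris


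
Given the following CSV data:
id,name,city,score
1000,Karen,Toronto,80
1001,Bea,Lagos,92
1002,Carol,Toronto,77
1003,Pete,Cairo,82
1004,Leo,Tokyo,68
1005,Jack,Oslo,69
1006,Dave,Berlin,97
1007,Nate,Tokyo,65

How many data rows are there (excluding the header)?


Counting rows (excluding header):
Header: id,name,city,score
Data rows: 8

ANSWER: 8


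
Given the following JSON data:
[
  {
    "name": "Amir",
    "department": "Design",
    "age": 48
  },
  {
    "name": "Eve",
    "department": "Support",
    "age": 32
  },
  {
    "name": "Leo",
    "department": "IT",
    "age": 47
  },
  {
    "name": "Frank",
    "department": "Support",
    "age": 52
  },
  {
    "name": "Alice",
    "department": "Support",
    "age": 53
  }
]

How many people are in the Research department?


Scanning records for department = Research
  No matches found
Count: 0

ANSWER: 0


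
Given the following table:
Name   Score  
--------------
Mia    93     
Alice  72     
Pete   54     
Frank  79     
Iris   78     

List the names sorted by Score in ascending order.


Sorting by Score (ascending):
  Pete: 54
  Alice: 72
  Iris: 78
  Frank: 79
  Mia: 93


ANSWER: Pete, Alice, Iris, Frank, Mia


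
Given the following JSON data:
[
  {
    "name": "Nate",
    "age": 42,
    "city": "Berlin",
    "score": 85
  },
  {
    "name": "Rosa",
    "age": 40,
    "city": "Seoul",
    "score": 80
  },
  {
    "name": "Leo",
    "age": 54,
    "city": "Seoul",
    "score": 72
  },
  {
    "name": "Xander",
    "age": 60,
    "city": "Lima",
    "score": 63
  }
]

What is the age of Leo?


Looking up record where name = Leo
Record index: 2
Field 'age' = 54

ANSWER: 54


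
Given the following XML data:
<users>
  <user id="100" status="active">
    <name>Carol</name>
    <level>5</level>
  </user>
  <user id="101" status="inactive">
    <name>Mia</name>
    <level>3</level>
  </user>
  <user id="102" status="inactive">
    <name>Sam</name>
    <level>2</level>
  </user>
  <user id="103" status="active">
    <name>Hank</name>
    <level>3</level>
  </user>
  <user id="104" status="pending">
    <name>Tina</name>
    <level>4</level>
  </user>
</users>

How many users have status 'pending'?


Counting users with status='pending':
  Tina (id=104) -> MATCH
Count: 1

ANSWER: 1


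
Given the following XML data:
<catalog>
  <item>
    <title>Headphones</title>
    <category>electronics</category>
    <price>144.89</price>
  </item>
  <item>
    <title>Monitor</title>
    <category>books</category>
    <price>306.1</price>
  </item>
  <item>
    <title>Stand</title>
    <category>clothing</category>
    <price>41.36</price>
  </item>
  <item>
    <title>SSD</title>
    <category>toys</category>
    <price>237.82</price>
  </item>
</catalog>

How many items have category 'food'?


Scanning <item> elements for <category>food</category>:
Count: 0

ANSWER: 0


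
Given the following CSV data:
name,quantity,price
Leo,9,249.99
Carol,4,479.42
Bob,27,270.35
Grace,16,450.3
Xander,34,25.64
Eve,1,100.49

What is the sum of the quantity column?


Values in 'quantity' column:
  Row 1: 9
  Row 2: 4
  Row 3: 27
  Row 4: 16
  Row 5: 34
  Row 6: 1
Sum = 9 + 4 + 27 + 16 + 34 + 1 = 91

ANSWER: 91


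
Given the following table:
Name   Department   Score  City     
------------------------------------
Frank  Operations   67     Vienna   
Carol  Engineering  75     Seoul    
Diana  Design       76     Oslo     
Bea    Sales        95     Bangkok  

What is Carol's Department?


Row 2: Carol
Department = Engineering

ANSWER: Engineering


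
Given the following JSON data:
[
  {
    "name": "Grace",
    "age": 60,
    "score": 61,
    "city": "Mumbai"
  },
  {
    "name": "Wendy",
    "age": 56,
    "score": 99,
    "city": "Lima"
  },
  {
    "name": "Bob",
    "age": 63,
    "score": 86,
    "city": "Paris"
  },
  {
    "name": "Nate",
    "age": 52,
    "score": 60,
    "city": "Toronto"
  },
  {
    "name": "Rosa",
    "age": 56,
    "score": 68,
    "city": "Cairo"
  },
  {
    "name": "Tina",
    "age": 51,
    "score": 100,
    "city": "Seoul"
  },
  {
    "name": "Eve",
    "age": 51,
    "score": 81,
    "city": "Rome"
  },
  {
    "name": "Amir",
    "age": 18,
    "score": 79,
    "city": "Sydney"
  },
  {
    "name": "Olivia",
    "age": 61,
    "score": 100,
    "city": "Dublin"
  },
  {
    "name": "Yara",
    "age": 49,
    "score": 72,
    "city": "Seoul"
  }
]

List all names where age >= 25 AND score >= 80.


Checking both conditions:
  Grace (age=60, score=61) -> no
  Wendy (age=56, score=99) -> YES
  Bob (age=63, score=86) -> YES
  Nate (age=52, score=60) -> no
  Rosa (age=56, score=68) -> no
  Tina (age=51, score=100) -> YES
  Eve (age=51, score=81) -> YES
  Amir (age=18, score=79) -> no
  Olivia (age=61, score=100) -> YES
  Yara (age=49, score=72) -> no


ANSWER: Wendy, Bob, Tina, Eve, Olivia


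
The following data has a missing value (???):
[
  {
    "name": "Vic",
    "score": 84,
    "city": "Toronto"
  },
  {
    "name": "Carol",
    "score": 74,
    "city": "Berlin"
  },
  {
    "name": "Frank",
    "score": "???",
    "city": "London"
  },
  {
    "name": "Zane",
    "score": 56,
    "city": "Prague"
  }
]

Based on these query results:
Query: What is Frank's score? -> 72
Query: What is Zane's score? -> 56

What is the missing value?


The missing value is Frank's score
From query: Frank's score = 72

ANSWER: 72


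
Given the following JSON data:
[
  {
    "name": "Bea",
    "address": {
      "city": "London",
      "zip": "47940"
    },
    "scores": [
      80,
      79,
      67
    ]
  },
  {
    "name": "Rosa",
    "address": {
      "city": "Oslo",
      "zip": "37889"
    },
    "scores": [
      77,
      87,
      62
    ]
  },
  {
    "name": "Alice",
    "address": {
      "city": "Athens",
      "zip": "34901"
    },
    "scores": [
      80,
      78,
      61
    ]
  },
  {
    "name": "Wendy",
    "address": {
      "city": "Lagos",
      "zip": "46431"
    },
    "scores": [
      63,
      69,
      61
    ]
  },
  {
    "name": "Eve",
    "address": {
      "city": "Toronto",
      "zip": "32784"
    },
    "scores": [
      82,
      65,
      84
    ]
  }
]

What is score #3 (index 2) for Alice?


Path: records[2].scores[2]
Value: 61

ANSWER: 61


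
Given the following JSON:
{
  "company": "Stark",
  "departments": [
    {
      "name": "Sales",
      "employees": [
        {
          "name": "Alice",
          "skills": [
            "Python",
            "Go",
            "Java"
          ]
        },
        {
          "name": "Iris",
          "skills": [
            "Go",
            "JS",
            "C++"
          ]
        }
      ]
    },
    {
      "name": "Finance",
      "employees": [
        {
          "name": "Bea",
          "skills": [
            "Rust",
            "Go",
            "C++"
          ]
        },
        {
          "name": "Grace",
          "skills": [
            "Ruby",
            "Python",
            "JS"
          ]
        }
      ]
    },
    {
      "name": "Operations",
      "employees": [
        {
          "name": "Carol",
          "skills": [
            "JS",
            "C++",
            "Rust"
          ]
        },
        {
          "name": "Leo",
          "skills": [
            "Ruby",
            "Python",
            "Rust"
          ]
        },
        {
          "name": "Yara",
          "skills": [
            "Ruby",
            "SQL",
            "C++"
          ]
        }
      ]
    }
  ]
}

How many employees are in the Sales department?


Path: departments[0].employees
Count: 2

ANSWER: 2


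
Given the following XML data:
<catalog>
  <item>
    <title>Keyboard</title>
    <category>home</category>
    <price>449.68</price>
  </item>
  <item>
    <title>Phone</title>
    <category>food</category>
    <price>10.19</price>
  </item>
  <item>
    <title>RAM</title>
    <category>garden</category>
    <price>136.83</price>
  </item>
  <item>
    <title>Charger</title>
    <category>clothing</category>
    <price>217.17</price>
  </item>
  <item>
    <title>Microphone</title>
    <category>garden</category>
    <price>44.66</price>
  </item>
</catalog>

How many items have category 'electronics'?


Scanning <item> elements for <category>electronics</category>:
Count: 0

ANSWER: 0


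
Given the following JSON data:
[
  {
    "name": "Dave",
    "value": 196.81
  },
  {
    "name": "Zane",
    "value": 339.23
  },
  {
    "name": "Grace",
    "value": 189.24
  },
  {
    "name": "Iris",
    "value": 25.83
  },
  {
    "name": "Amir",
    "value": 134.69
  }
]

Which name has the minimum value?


Comparing values:
  Dave: 196.81
  Zane: 339.23
  Grace: 189.24
  Iris: 25.83
  Amir: 134.69
Minimum: Iris (25.83)

ANSWER: Iris


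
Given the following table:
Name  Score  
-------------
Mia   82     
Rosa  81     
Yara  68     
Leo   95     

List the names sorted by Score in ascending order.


Sorting by Score (ascending):
  Yara: 68
  Rosa: 81
  Mia: 82
  Leo: 95


ANSWER: Yara, Rosa, Mia, Leo


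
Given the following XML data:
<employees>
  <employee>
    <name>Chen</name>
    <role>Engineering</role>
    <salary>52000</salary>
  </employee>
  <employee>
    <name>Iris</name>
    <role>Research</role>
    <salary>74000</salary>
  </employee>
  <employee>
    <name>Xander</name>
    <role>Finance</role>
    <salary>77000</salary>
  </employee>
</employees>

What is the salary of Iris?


Searching for <employee> with <name>Iris</name>
Found at position 2
<salary>74000</salary>

ANSWER: 74000


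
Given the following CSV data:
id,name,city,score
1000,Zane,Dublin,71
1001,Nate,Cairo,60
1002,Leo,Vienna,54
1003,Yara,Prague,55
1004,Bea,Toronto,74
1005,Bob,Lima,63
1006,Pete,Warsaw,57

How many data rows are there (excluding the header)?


Counting rows (excluding header):
Header: id,name,city,score
Data rows: 7

ANSWER: 7


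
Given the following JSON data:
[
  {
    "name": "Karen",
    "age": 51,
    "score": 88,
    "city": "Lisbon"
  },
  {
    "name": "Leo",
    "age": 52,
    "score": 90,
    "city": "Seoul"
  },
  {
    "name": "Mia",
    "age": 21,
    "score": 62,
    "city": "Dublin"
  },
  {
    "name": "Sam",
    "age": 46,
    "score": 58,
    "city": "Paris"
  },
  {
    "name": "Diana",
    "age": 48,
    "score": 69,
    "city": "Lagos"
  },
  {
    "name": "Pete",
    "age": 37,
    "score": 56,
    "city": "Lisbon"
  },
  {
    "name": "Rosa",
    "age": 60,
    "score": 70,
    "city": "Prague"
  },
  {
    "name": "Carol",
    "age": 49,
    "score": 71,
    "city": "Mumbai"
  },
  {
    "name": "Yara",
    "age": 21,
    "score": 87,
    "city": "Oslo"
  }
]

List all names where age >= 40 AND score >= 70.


Checking both conditions:
  Karen (age=51, score=88) -> YES
  Leo (age=52, score=90) -> YES
  Mia (age=21, score=62) -> no
  Sam (age=46, score=58) -> no
  Diana (age=48, score=69) -> no
  Pete (age=37, score=56) -> no
  Rosa (age=60, score=70) -> YES
  Carol (age=49, score=71) -> YES
  Yara (age=21, score=87) -> no


ANSWER: Karen, Leo, Rosa, Carol


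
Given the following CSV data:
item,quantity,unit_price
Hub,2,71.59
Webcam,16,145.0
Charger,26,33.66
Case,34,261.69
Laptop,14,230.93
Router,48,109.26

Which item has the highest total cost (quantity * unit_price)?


Computing row totals:
  Hub: 143.18
  Webcam: 2320.0
  Charger: 875.16
  Case: 8897.46
  Laptop: 3233.02
  Router: 5244.48
Maximum: Case (8897.46)

ANSWER: Case


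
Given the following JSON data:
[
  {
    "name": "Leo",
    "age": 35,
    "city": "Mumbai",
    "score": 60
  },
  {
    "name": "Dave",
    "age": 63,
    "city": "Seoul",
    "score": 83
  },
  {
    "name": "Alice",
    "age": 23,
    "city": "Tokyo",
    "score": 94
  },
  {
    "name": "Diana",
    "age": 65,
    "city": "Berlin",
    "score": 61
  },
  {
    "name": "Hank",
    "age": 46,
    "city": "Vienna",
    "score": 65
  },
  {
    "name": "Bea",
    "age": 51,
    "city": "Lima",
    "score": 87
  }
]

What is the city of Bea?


Looking up record where name = Bea
Record index: 5
Field 'city' = Lima

ANSWER: Lima


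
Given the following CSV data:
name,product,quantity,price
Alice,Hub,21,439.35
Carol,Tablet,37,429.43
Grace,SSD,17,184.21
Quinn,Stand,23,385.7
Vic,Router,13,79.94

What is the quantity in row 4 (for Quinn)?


Row 4: Quinn
Column 'quantity' = 23

ANSWER: 23


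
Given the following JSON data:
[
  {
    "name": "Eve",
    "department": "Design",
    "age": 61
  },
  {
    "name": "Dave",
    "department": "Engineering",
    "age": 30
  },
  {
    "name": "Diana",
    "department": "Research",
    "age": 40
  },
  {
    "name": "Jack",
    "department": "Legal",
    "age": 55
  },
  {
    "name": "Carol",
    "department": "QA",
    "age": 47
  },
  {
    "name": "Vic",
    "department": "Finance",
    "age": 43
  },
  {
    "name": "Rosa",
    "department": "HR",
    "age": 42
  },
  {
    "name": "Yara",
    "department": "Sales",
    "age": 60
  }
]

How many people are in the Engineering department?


Scanning records for department = Engineering
  Record 1: Dave
Count: 1

ANSWER: 1


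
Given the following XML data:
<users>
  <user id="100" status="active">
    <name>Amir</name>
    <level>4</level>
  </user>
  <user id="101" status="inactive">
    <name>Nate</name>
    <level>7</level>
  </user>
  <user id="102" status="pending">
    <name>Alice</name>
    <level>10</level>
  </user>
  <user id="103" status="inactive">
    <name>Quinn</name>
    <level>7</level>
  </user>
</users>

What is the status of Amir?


Finding user with name = Amir
user id="100" status="active"

ANSWER: active


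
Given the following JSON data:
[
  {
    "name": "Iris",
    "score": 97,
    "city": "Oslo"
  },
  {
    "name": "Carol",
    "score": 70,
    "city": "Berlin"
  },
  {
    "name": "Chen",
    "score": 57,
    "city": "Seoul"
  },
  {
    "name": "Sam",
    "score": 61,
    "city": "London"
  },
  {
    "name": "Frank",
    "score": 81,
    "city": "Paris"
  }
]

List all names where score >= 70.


Filtering records where score >= 70:
  Iris (score=97) -> YES
  Carol (score=70) -> YES
  Chen (score=57) -> no
  Sam (score=61) -> no
  Frank (score=81) -> YES


ANSWER: Iris, Carol, Frank


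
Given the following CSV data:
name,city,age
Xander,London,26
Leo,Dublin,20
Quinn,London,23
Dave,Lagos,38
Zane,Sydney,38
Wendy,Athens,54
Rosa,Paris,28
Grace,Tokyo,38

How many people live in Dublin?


Scanning city column for 'Dublin':
  Row 2: Leo -> MATCH
Total matches: 1

ANSWER: 1


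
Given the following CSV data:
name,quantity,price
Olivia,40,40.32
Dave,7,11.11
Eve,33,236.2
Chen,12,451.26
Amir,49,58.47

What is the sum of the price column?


Values in 'price' column:
  Row 1: 40.32
  Row 2: 11.11
  Row 3: 236.2
  Row 4: 451.26
  Row 5: 58.47
Sum = 40.32 + 11.11 + 236.2 + 451.26 + 58.47 = 797.36

ANSWER: 797.36


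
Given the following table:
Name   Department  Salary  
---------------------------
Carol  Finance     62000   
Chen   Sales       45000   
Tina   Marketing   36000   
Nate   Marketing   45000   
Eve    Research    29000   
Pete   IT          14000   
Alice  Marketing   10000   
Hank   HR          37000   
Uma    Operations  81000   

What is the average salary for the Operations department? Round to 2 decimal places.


Operations department members:
  Uma: 81000
Sum = 81000
Count = 1
Average = 81000 / 1 = 81000.00

ANSWER: 81000.00


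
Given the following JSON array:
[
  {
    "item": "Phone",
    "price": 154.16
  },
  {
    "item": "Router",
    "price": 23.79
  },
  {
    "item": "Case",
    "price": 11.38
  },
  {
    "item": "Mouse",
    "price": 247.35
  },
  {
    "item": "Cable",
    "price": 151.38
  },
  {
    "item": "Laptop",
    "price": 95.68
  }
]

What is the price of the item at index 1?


Array index 1 -> Router
price = 23.79

ANSWER: 23.79


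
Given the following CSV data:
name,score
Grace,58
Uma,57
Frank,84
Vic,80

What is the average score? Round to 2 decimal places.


Scores: 58, 57, 84, 80
Sum = 279
Count = 4
Average = 279 / 4 = 69.75

ANSWER: 69.75


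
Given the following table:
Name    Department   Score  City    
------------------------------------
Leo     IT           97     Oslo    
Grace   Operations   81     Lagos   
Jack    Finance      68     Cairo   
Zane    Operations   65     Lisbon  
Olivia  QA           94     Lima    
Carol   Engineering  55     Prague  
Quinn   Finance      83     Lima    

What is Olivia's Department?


Row 5: Olivia
Department = QA

ANSWER: QA


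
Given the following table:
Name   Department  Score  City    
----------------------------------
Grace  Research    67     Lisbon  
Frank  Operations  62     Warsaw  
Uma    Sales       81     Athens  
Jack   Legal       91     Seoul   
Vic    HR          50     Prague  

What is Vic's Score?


Row 5: Vic
Score = 50

ANSWER: 50


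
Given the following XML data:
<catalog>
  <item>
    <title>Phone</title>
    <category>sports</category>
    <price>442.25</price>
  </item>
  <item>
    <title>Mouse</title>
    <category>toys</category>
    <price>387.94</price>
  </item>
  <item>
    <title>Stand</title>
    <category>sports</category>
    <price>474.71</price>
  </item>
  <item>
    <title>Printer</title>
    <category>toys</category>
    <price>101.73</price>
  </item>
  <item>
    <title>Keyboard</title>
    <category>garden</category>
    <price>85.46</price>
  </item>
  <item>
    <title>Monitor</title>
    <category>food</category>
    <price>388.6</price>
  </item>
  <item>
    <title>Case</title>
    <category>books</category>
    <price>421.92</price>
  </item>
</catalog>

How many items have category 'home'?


Scanning <item> elements for <category>home</category>:
Count: 0

ANSWER: 0


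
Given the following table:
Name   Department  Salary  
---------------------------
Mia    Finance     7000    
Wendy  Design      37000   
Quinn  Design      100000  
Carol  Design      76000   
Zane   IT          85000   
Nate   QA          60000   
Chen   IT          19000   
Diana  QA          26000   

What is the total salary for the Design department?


Design department members:
  Wendy: 37000
  Quinn: 100000
  Carol: 76000
Total = 37000 + 100000 + 76000 = 213000

ANSWER: 213000


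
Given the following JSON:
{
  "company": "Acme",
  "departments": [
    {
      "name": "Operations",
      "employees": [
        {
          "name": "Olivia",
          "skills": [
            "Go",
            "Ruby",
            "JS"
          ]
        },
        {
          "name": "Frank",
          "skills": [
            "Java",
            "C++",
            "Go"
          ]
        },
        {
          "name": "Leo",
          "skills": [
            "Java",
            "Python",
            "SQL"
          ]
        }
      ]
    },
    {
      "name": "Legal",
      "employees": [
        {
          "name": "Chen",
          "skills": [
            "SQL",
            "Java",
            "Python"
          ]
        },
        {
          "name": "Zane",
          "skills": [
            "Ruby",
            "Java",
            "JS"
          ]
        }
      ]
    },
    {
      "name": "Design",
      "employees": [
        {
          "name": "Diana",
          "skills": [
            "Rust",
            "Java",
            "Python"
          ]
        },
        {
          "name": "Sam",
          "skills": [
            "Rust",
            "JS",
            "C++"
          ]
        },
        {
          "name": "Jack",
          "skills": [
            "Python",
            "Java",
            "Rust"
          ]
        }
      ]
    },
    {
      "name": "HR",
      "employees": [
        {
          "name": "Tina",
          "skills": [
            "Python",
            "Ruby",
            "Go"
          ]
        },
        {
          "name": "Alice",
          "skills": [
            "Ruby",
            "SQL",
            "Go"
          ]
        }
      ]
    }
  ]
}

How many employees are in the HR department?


Path: departments[3].employees
Count: 2

ANSWER: 2


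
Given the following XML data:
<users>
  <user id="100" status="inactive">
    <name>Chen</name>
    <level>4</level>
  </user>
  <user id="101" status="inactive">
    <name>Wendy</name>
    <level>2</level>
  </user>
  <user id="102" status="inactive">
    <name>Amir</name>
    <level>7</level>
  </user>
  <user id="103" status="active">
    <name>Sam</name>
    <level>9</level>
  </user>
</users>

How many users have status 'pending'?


Counting users with status='pending':
Count: 0

ANSWER: 0


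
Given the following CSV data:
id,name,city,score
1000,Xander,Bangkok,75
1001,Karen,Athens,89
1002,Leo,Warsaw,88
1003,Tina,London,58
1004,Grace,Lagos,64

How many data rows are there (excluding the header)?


Counting rows (excluding header):
Header: id,name,city,score
Data rows: 5

ANSWER: 5


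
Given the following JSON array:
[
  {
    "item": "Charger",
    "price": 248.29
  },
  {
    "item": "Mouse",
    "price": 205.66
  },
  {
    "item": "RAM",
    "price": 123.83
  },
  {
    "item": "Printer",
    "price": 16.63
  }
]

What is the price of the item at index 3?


Array index 3 -> Printer
price = 16.63

ANSWER: 16.63


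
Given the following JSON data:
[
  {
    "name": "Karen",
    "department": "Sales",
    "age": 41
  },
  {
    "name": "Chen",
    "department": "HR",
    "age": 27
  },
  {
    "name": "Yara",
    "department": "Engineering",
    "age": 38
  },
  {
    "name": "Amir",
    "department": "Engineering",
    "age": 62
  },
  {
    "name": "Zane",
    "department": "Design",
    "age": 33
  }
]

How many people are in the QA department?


Scanning records for department = QA
  No matches found
Count: 0

ANSWER: 0


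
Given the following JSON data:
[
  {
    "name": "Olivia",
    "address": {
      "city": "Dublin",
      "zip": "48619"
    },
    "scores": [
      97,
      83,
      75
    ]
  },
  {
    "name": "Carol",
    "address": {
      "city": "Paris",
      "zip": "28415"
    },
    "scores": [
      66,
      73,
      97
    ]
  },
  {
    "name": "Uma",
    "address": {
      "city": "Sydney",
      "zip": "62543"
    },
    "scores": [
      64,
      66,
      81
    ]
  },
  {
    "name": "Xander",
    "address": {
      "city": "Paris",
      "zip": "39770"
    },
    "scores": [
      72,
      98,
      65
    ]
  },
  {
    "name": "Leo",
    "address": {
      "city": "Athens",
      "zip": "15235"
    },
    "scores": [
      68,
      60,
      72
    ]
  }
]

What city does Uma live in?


Path: records[2].address.city
Value: Sydney

ANSWER: Sydney


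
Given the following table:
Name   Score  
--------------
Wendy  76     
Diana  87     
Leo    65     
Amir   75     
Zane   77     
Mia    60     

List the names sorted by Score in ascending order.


Sorting by Score (ascending):
  Mia: 60
  Leo: 65
  Amir: 75
  Wendy: 76
  Zane: 77
  Diana: 87


ANSWER: Mia, Leo, Amir, Wendy, Zane, Diana


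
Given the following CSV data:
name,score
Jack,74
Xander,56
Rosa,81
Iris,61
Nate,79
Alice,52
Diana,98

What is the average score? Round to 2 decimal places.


Scores: 74, 56, 81, 61, 79, 52, 98
Sum = 501
Count = 7
Average = 501 / 7 = 71.57

ANSWER: 71.57


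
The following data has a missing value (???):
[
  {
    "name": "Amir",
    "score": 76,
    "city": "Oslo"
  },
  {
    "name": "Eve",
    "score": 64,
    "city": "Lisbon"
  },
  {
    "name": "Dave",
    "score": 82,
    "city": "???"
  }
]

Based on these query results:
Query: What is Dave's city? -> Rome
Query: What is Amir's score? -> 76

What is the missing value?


The missing value is Dave's city
From query: Dave's city = Rome

ANSWER: Rome


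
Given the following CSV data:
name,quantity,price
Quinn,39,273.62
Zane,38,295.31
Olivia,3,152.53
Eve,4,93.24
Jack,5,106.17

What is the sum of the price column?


Values in 'price' column:
  Row 1: 273.62
  Row 2: 295.31
  Row 3: 152.53
  Row 4: 93.24
  Row 5: 106.17
Sum = 273.62 + 295.31 + 152.53 + 93.24 + 106.17 = 920.87

ANSWER: 920.87


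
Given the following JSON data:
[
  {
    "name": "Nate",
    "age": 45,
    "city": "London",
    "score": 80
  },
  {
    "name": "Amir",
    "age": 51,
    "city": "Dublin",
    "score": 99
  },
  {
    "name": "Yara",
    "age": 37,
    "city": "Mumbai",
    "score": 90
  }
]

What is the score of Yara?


Looking up record where name = Yara
Record index: 2
Field 'score' = 90

ANSWER: 90


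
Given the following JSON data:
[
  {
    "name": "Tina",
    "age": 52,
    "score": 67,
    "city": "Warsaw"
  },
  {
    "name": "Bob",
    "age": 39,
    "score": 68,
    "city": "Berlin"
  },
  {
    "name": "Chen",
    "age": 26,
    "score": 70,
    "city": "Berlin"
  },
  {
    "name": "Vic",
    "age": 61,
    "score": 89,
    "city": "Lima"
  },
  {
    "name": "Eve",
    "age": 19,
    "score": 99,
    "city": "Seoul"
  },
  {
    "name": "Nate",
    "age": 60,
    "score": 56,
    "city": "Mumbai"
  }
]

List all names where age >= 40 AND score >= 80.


Checking both conditions:
  Tina (age=52, score=67) -> no
  Bob (age=39, score=68) -> no
  Chen (age=26, score=70) -> no
  Vic (age=61, score=89) -> YES
  Eve (age=19, score=99) -> no
  Nate (age=60, score=56) -> no


ANSWER: Vic


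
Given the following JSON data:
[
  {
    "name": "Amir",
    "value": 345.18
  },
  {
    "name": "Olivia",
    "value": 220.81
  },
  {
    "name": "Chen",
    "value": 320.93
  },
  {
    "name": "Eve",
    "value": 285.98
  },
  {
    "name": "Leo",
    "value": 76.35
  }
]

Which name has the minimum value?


Comparing values:
  Amir: 345.18
  Olivia: 220.81
  Chen: 320.93
  Eve: 285.98
  Leo: 76.35
Minimum: Leo (76.35)

ANSWER: Leo


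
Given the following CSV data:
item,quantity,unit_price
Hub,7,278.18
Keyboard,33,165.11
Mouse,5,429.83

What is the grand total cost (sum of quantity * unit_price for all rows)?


Computing row totals:
  Hub: 7 * 278.18 = 1947.26
  Keyboard: 33 * 165.11 = 5448.63
  Mouse: 5 * 429.83 = 2149.15
Grand total = 1947.26 + 5448.63 + 2149.15 = 9545.04

ANSWER: 9545.04


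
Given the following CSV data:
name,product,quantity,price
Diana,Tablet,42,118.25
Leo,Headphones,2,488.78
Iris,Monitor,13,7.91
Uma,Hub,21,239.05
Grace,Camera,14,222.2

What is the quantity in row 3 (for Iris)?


Row 3: Iris
Column 'quantity' = 13

ANSWER: 13


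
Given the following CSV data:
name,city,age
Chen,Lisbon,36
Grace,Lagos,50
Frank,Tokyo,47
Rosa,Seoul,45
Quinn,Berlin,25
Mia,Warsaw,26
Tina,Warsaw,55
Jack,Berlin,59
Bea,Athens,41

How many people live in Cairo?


Scanning city column for 'Cairo':
Total matches: 0

ANSWER: 0


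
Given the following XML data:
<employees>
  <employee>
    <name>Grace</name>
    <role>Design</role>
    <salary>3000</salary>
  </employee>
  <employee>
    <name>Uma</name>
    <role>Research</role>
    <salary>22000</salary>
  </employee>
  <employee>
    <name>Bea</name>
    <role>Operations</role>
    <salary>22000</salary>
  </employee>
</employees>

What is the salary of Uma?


Searching for <employee> with <name>Uma</name>
Found at position 2
<salary>22000</salary>

ANSWER: 22000


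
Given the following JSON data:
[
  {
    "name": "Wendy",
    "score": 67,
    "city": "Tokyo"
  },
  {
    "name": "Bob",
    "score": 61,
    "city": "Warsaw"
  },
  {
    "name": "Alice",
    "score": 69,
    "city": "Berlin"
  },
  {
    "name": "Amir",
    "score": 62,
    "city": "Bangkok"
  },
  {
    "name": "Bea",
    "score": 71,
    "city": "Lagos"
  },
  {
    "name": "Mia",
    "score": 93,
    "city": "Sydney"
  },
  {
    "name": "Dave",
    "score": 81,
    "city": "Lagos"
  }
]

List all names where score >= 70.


Filtering records where score >= 70:
  Wendy (score=67) -> no
  Bob (score=61) -> no
  Alice (score=69) -> no
  Amir (score=62) -> no
  Bea (score=71) -> YES
  Mia (score=93) -> YES
  Dave (score=81) -> YES


ANSWER: Bea, Mia, Dave


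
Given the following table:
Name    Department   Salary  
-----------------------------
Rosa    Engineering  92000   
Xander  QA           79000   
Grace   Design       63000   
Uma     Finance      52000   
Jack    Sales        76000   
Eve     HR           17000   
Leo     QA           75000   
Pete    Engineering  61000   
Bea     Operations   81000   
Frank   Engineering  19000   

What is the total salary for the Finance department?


Finance department members:
  Uma: 52000
Total = 52000 = 52000

ANSWER: 52000


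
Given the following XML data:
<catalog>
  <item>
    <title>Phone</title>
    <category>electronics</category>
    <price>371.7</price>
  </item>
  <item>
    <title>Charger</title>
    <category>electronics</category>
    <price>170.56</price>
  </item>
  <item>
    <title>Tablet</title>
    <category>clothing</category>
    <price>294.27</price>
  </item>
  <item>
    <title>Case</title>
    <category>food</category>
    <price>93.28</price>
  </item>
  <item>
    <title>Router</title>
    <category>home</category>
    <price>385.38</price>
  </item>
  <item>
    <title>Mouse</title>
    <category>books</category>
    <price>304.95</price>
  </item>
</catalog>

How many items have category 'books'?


Scanning <item> elements for <category>books</category>:
  Item 6: Mouse -> MATCH
Count: 1

ANSWER: 1


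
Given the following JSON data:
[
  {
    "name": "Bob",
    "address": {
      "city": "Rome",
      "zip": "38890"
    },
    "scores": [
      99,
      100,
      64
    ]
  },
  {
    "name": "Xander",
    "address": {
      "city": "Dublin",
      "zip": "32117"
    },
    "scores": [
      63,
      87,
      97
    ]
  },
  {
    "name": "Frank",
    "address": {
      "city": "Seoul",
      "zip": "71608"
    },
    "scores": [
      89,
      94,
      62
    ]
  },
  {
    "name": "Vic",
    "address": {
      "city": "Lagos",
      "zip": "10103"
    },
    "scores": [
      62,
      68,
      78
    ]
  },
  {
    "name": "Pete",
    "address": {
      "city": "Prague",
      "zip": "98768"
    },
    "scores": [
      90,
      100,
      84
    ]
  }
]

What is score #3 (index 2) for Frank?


Path: records[2].scores[2]
Value: 62

ANSWER: 62


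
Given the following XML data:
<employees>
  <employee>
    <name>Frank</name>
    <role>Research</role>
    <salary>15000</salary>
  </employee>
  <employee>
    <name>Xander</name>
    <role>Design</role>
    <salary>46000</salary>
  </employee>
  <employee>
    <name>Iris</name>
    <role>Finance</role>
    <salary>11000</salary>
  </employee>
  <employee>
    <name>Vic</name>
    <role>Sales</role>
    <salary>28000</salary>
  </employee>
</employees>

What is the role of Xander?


Searching for <employee> with <name>Xander</name>
Found at position 2
<role>Design</role>

ANSWER: Design


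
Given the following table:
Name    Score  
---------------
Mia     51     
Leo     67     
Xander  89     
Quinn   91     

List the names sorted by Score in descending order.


Sorting by Score (descending):
  Quinn: 91
  Xander: 89
  Leo: 67
  Mia: 51


ANSWER: Quinn, Xander, Leo, Mia


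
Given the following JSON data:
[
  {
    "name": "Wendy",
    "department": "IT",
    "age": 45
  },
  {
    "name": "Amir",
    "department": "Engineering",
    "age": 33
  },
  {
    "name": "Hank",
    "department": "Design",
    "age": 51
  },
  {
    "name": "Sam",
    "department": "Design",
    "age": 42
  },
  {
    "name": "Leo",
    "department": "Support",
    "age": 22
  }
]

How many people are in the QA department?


Scanning records for department = QA
  No matches found
Count: 0

ANSWER: 0


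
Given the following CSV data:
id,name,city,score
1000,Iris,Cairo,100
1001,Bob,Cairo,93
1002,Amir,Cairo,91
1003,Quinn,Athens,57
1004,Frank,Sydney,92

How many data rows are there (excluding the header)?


Counting rows (excluding header):
Header: id,name,city,score
Data rows: 5

ANSWER: 5


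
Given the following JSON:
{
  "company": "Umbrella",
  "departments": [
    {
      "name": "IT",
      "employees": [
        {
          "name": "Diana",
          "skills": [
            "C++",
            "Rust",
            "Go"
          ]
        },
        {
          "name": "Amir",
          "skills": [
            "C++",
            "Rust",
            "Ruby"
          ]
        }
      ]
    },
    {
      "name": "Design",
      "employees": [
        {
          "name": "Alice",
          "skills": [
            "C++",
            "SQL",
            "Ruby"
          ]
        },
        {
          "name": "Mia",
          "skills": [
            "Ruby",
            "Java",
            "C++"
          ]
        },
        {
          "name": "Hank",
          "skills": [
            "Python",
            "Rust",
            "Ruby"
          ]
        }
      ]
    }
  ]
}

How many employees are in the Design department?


Path: departments[1].employees
Count: 3

ANSWER: 3
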